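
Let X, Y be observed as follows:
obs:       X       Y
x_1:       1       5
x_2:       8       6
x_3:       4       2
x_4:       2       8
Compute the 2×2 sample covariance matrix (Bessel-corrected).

Step 1 — column means:
  mean(X) = (1 + 8 + 4 + 2) / 4 = 15/4 = 3.75
  mean(Y) = (5 + 6 + 2 + 8) / 4 = 21/4 = 5.25

Step 2 — sample covariance S[i,j] = (1/(n-1)) · Σ_k (x_{k,i} - mean_i) · (x_{k,j} - mean_j), with n-1 = 3.
  S[X,X] = ((-2.75)·(-2.75) + (4.25)·(4.25) + (0.25)·(0.25) + (-1.75)·(-1.75)) / 3 = 28.75/3 = 9.5833
  S[X,Y] = ((-2.75)·(-0.25) + (4.25)·(0.75) + (0.25)·(-3.25) + (-1.75)·(2.75)) / 3 = -1.75/3 = -0.5833
  S[Y,Y] = ((-0.25)·(-0.25) + (0.75)·(0.75) + (-3.25)·(-3.25) + (2.75)·(2.75)) / 3 = 18.75/3 = 6.25

S is symmetric (S[j,i] = S[i,j]). Assembling:

S = [[9.5833, -0.5833],
 [-0.5833, 6.25]]


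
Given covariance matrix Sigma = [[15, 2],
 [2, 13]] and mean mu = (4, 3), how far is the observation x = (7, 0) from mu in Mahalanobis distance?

Step 1 — centre the observation: (x - mu) = (3, -3).

Step 2 — invert Sigma. det(Sigma) = 15·13 - (2)² = 191.
  Sigma^{-1} = (1/det) · [[d, -b], [-b, a]] = [[0.0681, -0.0105],
 [-0.0105, 0.0785]].

Step 3 — form the quadratic (x - mu)^T · Sigma^{-1} · (x - mu):
  Sigma^{-1} · (x - mu) = (0.2356, -0.267).
  (x - mu)^T · [Sigma^{-1} · (x - mu)] = (3)·(0.2356) + (-3)·(-0.267) = 1.5079.

Step 4 — take square root: d = √(1.5079) ≈ 1.2279.

d(x, mu) = √(1.5079) ≈ 1.2279


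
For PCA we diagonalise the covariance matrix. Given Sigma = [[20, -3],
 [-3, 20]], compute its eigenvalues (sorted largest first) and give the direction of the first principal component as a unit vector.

Step 1 — characteristic polynomial of 2×2 Sigma:
  det(Sigma - λI) = λ² - trace · λ + det = 0.
  trace = 20 + 20 = 40, det = 20·20 - (-3)² = 391.
Step 2 — discriminant:
  Δ = trace² - 4·det = 1600 - 1564 = 36.
Step 3 — eigenvalues:
  λ = (trace ± √Δ)/2 = (40 ± 6)/2,
  λ_1 = 23,  λ_2 = 17.

Step 4 — unit eigenvector for λ_1: solve (Sigma - λ_1 I)v = 0. First row:
  (20 - 23)·v_x + (-3)·v_y = 0, i.e. (-3)·v_x + (-3)·v_y = 0,
  so v ∝ (b, λ_1 - a) = (-3, 3); multiply by -1 so the first entry is positive: u = (3, -3).
  ||u|| = √((3)² + (-3)²) = √(18) ≈ 4.2426,
  v_1 = u/||u|| ≈ (0.7071, -0.7071) (||v_1|| = 1).

λ_1 = 23,  λ_2 = 17;  v_1 ≈ (0.7071, -0.7071)


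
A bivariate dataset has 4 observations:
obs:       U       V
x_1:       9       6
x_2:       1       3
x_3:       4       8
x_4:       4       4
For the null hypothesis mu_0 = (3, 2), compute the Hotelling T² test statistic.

Step 1 — sample mean vector:
  mean(U) = (9 + 1 + 4 + 4) / 4 = 18/4 = 4.5
  mean(V) = (6 + 3 + 8 + 4) / 4 = 21/4 = 5.25
  x̄ = (4.5, 5.25),  deviation x̄ - mu_0 = (4.5, 5.25) - (3, 2) = (1.5, 3.25).

Step 2 — sample covariance matrix, S[i,j] = (1/(n-1)) · Σ_k (x_{k,i} - mean_i) · (x_{k,j} - mean_j), divisor n-1 = 3:
  S[U,U] = ((4.5)·(4.5) + (-3.5)·(-3.5) + (-0.5)·(-0.5) + (-0.5)·(-0.5)) / 3 = 33/3 = 11
  S[U,V] = ((4.5)·(0.75) + (-3.5)·(-2.25) + (-0.5)·(2.75) + (-0.5)·(-1.25)) / 3 = 10.5/3 = 3.5
  S[V,V] = ((0.75)·(0.75) + (-2.25)·(-2.25) + (2.75)·(2.75) + (-1.25)·(-1.25)) / 3 = 14.75/3 = 4.9167
  S = [[11, 3.5],
 [3.5, 4.9167]].

Step 3 — invert S. det(S) = 11·4.9167 - (3.5)² = 41.8333.
  S^{-1} = (1/det) · [[d, -b], [-b, a]] = [[0.1175, -0.0837],
 [-0.0837, 0.2629]].

Step 4 — quadratic form (x̄ - mu_0)^T · S^{-1} · (x̄ - mu_0):
  S^{-1} · (x̄ - mu_0) = (-0.0956, 0.7291),
  (x̄ - mu_0)^T · [...] = (1.5)·(-0.0956) + (3.25)·(0.7291) = 2.2261.

Step 5 — scale by n: T² = 4 · 2.2261 = 8.9044.

T² ≈ 8.9044


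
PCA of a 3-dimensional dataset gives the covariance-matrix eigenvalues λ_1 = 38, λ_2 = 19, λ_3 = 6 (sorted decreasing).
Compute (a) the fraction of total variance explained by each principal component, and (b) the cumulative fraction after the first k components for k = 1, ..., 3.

Step 1 — total variance = trace(Sigma) = Σ λ_i = 38 + 19 + 6 = 63.

Step 2 — fraction explained by component i = λ_i / Σ λ:
  PC1: 38/63 = 0.6032
  PC2: 19/63 = 0.3016
  PC3: 6/63 = 0.0952

Step 3 — cumulative fraction after k components = (λ_1 + ... + λ_k) / Σ λ:
  k = 1: 38/63 = 0.6032
  k = 2: (38 + 19)/63 = 57/63 = 0.9048
  k = 3: (38 + 19 + 6)/63 = 63/63 = 1

Summary (fraction, with percent):

explained: PC1 0.6032 (60.32%), PC2 0.3016 (30.16%), PC3 0.0952 (9.52%);  cumulative: 0.6032, 0.9048, 1


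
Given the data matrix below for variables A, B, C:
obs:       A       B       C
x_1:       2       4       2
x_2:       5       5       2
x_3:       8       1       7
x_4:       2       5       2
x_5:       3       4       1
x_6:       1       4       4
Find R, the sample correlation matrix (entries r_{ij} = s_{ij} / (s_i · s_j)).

Step 1 — column means:
  mean(A) = (2 + 5 + 8 + 2 + 3 + 1) / 6 = 21/6 = 3.5
  mean(B) = (4 + 5 + 1 + 5 + 4 + 4) / 6 = 23/6 = 3.8333
  mean(C) = (2 + 2 + 7 + 2 + 1 + 4) / 6 = 18/6 = 3

Step 2 — sample variances and covariances s[i,j] = (1/(n-1)) · Σ_k (x_{k,i} - mean_i) · (x_{k,j} - mean_j), with n-1 = 5:
  s[A,A] = ((-1.5)·(-1.5) + (1.5)·(1.5) + (4.5)·(4.5) + (-1.5)·(-1.5) + (-0.5)·(-0.5) + (-2.5)·(-2.5)) / 5 = 33.5/5 = 6.7
  s[A,B] = ((-1.5)·(0.1667) + (1.5)·(1.1667) + (4.5)·(-2.8333) + (-1.5)·(1.1667) + (-0.5)·(0.1667) + (-2.5)·(0.1667)) / 5 = -13.5/5 = -2.7
  s[A,C] = ((-1.5)·(-1) + (1.5)·(-1) + (4.5)·(4) + (-1.5)·(-1) + (-0.5)·(-2) + (-2.5)·(1)) / 5 = 18/5 = 3.6
  s[B,B] = ((0.1667)·(0.1667) + (1.1667)·(1.1667) + (-2.8333)·(-2.8333) + (1.1667)·(1.1667) + (0.1667)·(0.1667) + (0.1667)·(0.1667)) / 5 = 10.8333/5 = 2.1667
  s[B,C] = ((0.1667)·(-1) + (1.1667)·(-1) + (-2.8333)·(4) + (1.1667)·(-1) + (0.1667)·(-2) + (0.1667)·(1)) / 5 = -14/5 = -2.8
  s[C,C] = ((-1)·(-1) + (-1)·(-1) + (4)·(4) + (-1)·(-1) + (-2)·(-2) + (1)·(1)) / 5 = 24/5 = 4.8
  Sample standard deviations s_i = √(s[i,i]):
  s(A) = √(6.7) = 2.5884
  s(B) = √(2.1667) = 1.472
  s(C) = √(4.8) = 2.1909

Step 3 — r_{ij} = s_{ij} / (s_i · s_j):
  r[A,A] = 1 (diagonal).
  r[A,B] = -2.7 / (2.5884 · 1.472) = -2.7 / 3.8101 = -0.7086
  r[A,C] = 3.6 / (2.5884 · 2.1909) = 3.6 / 5.671 = 0.6348
  r[B,B] = 1 (diagonal).
  r[B,C] = -2.8 / (1.472 · 2.1909) = -2.8 / 3.2249 = -0.8682
  r[C,C] = 1 (diagonal).

R is symmetric with unit diagonal. Assembling:

R = [[1, -0.7086, 0.6348],
 [-0.7086, 1, -0.8682],
 [0.6348, -0.8682, 1]]


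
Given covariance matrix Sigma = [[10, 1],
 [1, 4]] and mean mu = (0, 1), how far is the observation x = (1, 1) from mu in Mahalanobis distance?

Step 1 — centre the observation: (x - mu) = (1, 0).

Step 2 — invert Sigma. det(Sigma) = 10·4 - (1)² = 39.
  Sigma^{-1} = (1/det) · [[d, -b], [-b, a]] = [[0.1026, -0.0256],
 [-0.0256, 0.2564]].

Step 3 — form the quadratic (x - mu)^T · Sigma^{-1} · (x - mu):
  Sigma^{-1} · (x - mu) = (0.1026, -0.0256).
  (x - mu)^T · [Sigma^{-1} · (x - mu)] = (1)·(0.1026) + (0)·(-0.0256) = 0.1026.

Step 4 — take square root: d = √(0.1026) ≈ 0.3203.

d(x, mu) = √(0.1026) ≈ 0.3203


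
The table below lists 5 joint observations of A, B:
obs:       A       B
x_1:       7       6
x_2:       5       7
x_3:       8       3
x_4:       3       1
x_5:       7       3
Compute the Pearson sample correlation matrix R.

Step 1 — column means:
  mean(A) = (7 + 5 + 8 + 3 + 7) / 5 = 30/5 = 6
  mean(B) = (6 + 7 + 3 + 1 + 3) / 5 = 20/5 = 4

Step 2 — sample variances and covariances s[i,j] = (1/(n-1)) · Σ_k (x_{k,i} - mean_i) · (x_{k,j} - mean_j), with n-1 = 4:
  s[A,A] = ((1)·(1) + (-1)·(-1) + (2)·(2) + (-3)·(-3) + (1)·(1)) / 4 = 16/4 = 4
  s[A,B] = ((1)·(2) + (-1)·(3) + (2)·(-1) + (-3)·(-3) + (1)·(-1)) / 4 = 5/4 = 1.25
  s[B,B] = ((2)·(2) + (3)·(3) + (-1)·(-1) + (-3)·(-3) + (-1)·(-1)) / 4 = 24/4 = 6
  Sample standard deviations s_i = √(s[i,i]):
  s(A) = √(4) = 2
  s(B) = √(6) = 2.4495

Step 3 — r_{ij} = s_{ij} / (s_i · s_j):
  r[A,A] = 1 (diagonal).
  r[A,B] = 1.25 / (2 · 2.4495) = 1.25 / 4.899 = 0.2552
  r[B,B] = 1 (diagonal).

R is symmetric with unit diagonal. Assembling:

R = [[1, 0.2552],
 [0.2552, 1]]


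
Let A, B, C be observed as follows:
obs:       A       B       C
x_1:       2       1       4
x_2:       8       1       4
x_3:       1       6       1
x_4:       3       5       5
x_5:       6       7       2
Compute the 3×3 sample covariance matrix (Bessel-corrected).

Step 1 — column means:
  mean(A) = (2 + 8 + 1 + 3 + 6) / 5 = 20/5 = 4
  mean(B) = (1 + 1 + 6 + 5 + 7) / 5 = 20/5 = 4
  mean(C) = (4 + 4 + 1 + 5 + 2) / 5 = 16/5 = 3.2

Step 2 — sample covariance S[i,j] = (1/(n-1)) · Σ_k (x_{k,i} - mean_i) · (x_{k,j} - mean_j), with n-1 = 4.
  S[A,A] = ((-2)·(-2) + (4)·(4) + (-3)·(-3) + (-1)·(-1) + (2)·(2)) / 4 = 34/4 = 8.5
  S[A,B] = ((-2)·(-3) + (4)·(-3) + (-3)·(2) + (-1)·(1) + (2)·(3)) / 4 = -7/4 = -1.75
  S[A,C] = ((-2)·(0.8) + (4)·(0.8) + (-3)·(-2.2) + (-1)·(1.8) + (2)·(-1.2)) / 4 = 4/4 = 1
  S[B,B] = ((-3)·(-3) + (-3)·(-3) + (2)·(2) + (1)·(1) + (3)·(3)) / 4 = 32/4 = 8
  S[B,C] = ((-3)·(0.8) + (-3)·(0.8) + (2)·(-2.2) + (1)·(1.8) + (3)·(-1.2)) / 4 = -11/4 = -2.75
  S[C,C] = ((0.8)·(0.8) + (0.8)·(0.8) + (-2.2)·(-2.2) + (1.8)·(1.8) + (-1.2)·(-1.2)) / 4 = 10.8/4 = 2.7

S is symmetric (S[j,i] = S[i,j]). Assembling:

S = [[8.5, -1.75, 1],
 [-1.75, 8, -2.75],
 [1, -2.75, 2.7]]


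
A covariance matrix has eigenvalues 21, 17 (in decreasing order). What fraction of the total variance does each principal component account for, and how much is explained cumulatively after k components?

Step 1 — total variance = trace(Sigma) = Σ λ_i = 21 + 17 = 38.

Step 2 — fraction explained by component i = λ_i / Σ λ:
  PC1: 21/38 = 0.5526
  PC2: 17/38 = 0.4474

Step 3 — cumulative fraction after k components = (λ_1 + ... + λ_k) / Σ λ:
  k = 1: 21/38 = 0.5526
  k = 2: (21 + 17)/38 = 38/38 = 1

Summary (fraction, with percent):

explained: PC1 0.5526 (55.26%), PC2 0.4474 (44.74%);  cumulative: 0.5526, 1


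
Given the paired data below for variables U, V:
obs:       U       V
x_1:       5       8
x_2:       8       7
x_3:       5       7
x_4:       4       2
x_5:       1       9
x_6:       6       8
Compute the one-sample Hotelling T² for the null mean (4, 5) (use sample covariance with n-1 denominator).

Step 1 — sample mean vector:
  mean(U) = (5 + 8 + 5 + 4 + 1 + 6) / 6 = 29/6 = 4.8333
  mean(V) = (8 + 7 + 7 + 2 + 9 + 8) / 6 = 41/6 = 6.8333
  x̄ = (4.8333, 6.8333),  deviation x̄ - mu_0 = (4.8333, 6.8333) - (4, 5) = (0.8333, 1.8333).

Step 2 — sample covariance matrix, S[i,j] = (1/(n-1)) · Σ_k (x_{k,i} - mean_i) · (x_{k,j} - mean_j), divisor n-1 = 5:
  S[U,U] = ((0.1667)·(0.1667) + (3.1667)·(3.1667) + (0.1667)·(0.1667) + (-0.8333)·(-0.8333) + (-3.8333)·(-3.8333) + (1.1667)·(1.1667)) / 5 = 26.8333/5 = 5.3667
  S[U,V] = ((0.1667)·(1.1667) + (3.1667)·(0.1667) + (0.1667)·(0.1667) + (-0.8333)·(-4.8333) + (-3.8333)·(2.1667) + (1.1667)·(1.1667)) / 5 = -2.1667/5 = -0.4333
  S[V,V] = ((1.1667)·(1.1667) + (0.1667)·(0.1667) + (0.1667)·(0.1667) + (-4.8333)·(-4.8333) + (2.1667)·(2.1667) + (1.1667)·(1.1667)) / 5 = 30.8333/5 = 6.1667
  S = [[5.3667, -0.4333],
 [-0.4333, 6.1667]].

Step 3 — invert S. det(S) = 5.3667·6.1667 - (-0.4333)² = 32.9067.
  S^{-1} = (1/det) · [[d, -b], [-b, a]] = [[0.1874, 0.0132],
 [0.0132, 0.1631]].

Step 4 — quadratic form (x̄ - mu_0)^T · S^{-1} · (x̄ - mu_0):
  S^{-1} · (x̄ - mu_0) = (0.1803, 0.31),
  (x̄ - mu_0)^T · [...] = (0.8333)·(0.1803) + (1.8333)·(0.31) = 0.7185.

Step 5 — scale by n: T² = 6 · 0.7185 = 4.3112.

T² ≈ 4.3112


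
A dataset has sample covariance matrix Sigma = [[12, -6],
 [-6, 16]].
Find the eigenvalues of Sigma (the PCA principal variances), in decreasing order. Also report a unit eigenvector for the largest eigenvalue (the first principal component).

Step 1 — characteristic polynomial of 2×2 Sigma:
  det(Sigma - λI) = λ² - trace · λ + det = 0.
  trace = 12 + 16 = 28, det = 12·16 - (-6)² = 156.
Step 2 — discriminant:
  Δ = trace² - 4·det = 784 - 624 = 160.
Step 3 — eigenvalues:
  λ = (trace ± √Δ)/2 = (28 ± 12.6491)/2,
  λ_1 = 20.3246,  λ_2 = 7.6754.

Step 4 — unit eigenvector for λ_1: solve (Sigma - λ_1 I)v = 0. First row:
  (12 - 20.3246)·v_x + (-6)·v_y = 0, i.e. (-8.3246)·v_x + (-6)·v_y = 0,
  so v ∝ (b, λ_1 - a) = (-6, 8.3246); multiply by -1 so the first entry is positive: u = (6, -8.3246).
  ||u|| = √((6)² + (-8.3246)²) = √(105.2982) ≈ 10.2615,
  v_1 = u/||u|| ≈ (0.5847, -0.8112) (||v_1|| = 1).

λ_1 = 20.3246,  λ_2 = 7.6754;  v_1 ≈ (0.5847, -0.8112)


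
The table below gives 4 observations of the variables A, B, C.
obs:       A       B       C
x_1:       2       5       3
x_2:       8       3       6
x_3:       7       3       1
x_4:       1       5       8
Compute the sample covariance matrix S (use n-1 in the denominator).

Step 1 — column means:
  mean(A) = (2 + 8 + 7 + 1) / 4 = 18/4 = 4.5
  mean(B) = (5 + 3 + 3 + 5) / 4 = 16/4 = 4
  mean(C) = (3 + 6 + 1 + 8) / 4 = 18/4 = 4.5

Step 2 — sample covariance S[i,j] = (1/(n-1)) · Σ_k (x_{k,i} - mean_i) · (x_{k,j} - mean_j), with n-1 = 3.
  S[A,A] = ((-2.5)·(-2.5) + (3.5)·(3.5) + (2.5)·(2.5) + (-3.5)·(-3.5)) / 3 = 37/3 = 12.3333
  S[A,B] = ((-2.5)·(1) + (3.5)·(-1) + (2.5)·(-1) + (-3.5)·(1)) / 3 = -12/3 = -4
  S[A,C] = ((-2.5)·(-1.5) + (3.5)·(1.5) + (2.5)·(-3.5) + (-3.5)·(3.5)) / 3 = -12/3 = -4
  S[B,B] = ((1)·(1) + (-1)·(-1) + (-1)·(-1) + (1)·(1)) / 3 = 4/3 = 1.3333
  S[B,C] = ((1)·(-1.5) + (-1)·(1.5) + (-1)·(-3.5) + (1)·(3.5)) / 3 = 4/3 = 1.3333
  S[C,C] = ((-1.5)·(-1.5) + (1.5)·(1.5) + (-3.5)·(-3.5) + (3.5)·(3.5)) / 3 = 29/3 = 9.6667

S is symmetric (S[j,i] = S[i,j]). Assembling:

S = [[12.3333, -4, -4],
 [-4, 1.3333, 1.3333],
 [-4, 1.3333, 9.6667]]


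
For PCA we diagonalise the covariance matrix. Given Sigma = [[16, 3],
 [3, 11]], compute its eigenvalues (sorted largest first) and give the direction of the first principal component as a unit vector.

Step 1 — characteristic polynomial of 2×2 Sigma:
  det(Sigma - λI) = λ² - trace · λ + det = 0.
  trace = 16 + 11 = 27, det = 16·11 - (3)² = 167.
Step 2 — discriminant:
  Δ = trace² - 4·det = 729 - 668 = 61.
Step 3 — eigenvalues:
  λ = (trace ± √Δ)/2 = (27 ± 7.8102)/2,
  λ_1 = 17.4051,  λ_2 = 9.5949.

Step 4 — unit eigenvector for λ_1: solve (Sigma - λ_1 I)v = 0. First row:
  (16 - 17.4051)·v_x + (3)·v_y = 0, i.e. (-1.4051)·v_x + (3)·v_y = 0,
  so v ∝ (b, λ_1 - a) = (3, 1.4051) = u.
  ||u|| = √((3)² + (1.4051)²) = √(10.9744) ≈ 3.3128,
  v_1 = u/||u|| ≈ (0.9056, 0.4242) (||v_1|| = 1).

λ_1 = 17.4051,  λ_2 = 9.5949;  v_1 ≈ (0.9056, 0.4242)


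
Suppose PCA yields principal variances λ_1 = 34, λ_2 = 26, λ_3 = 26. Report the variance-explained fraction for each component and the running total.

Step 1 — total variance = trace(Sigma) = Σ λ_i = 34 + 26 + 26 = 86.

Step 2 — fraction explained by component i = λ_i / Σ λ:
  PC1: 34/86 = 0.3953
  PC2: 26/86 = 0.3023
  PC3: 26/86 = 0.3023

Step 3 — cumulative fraction after k components = (λ_1 + ... + λ_k) / Σ λ:
  k = 1: 34/86 = 0.3953
  k = 2: (34 + 26)/86 = 60/86 = 0.6977
  k = 3: (34 + 26 + 26)/86 = 86/86 = 1

Summary (fraction, with percent):

explained: PC1 0.3953 (39.53%), PC2 0.3023 (30.23%), PC3 0.3023 (30.23%);  cumulative: 0.3953, 0.6977, 1


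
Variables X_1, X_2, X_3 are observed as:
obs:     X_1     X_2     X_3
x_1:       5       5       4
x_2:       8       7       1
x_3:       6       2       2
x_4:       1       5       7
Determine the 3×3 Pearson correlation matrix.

Step 1 — column means:
  mean(X_1) = (5 + 8 + 6 + 1) / 4 = 20/4 = 5
  mean(X_2) = (5 + 7 + 2 + 5) / 4 = 19/4 = 4.75
  mean(X_3) = (4 + 1 + 2 + 7) / 4 = 14/4 = 3.5

Step 2 — sample variances and covariances s[i,j] = (1/(n-1)) · Σ_k (x_{k,i} - mean_i) · (x_{k,j} - mean_j), with n-1 = 3:
  s[X_1,X_1] = ((0)·(0) + (3)·(3) + (1)·(1) + (-4)·(-4)) / 3 = 26/3 = 8.6667
  s[X_1,X_2] = ((0)·(0.25) + (3)·(2.25) + (1)·(-2.75) + (-4)·(0.25)) / 3 = 3/3 = 1
  s[X_1,X_3] = ((0)·(0.5) + (3)·(-2.5) + (1)·(-1.5) + (-4)·(3.5)) / 3 = -23/3 = -7.6667
  s[X_2,X_2] = ((0.25)·(0.25) + (2.25)·(2.25) + (-2.75)·(-2.75) + (0.25)·(0.25)) / 3 = 12.75/3 = 4.25
  s[X_2,X_3] = ((0.25)·(0.5) + (2.25)·(-2.5) + (-2.75)·(-1.5) + (0.25)·(3.5)) / 3 = -0.5/3 = -0.1667
  s[X_3,X_3] = ((0.5)·(0.5) + (-2.5)·(-2.5) + (-1.5)·(-1.5) + (3.5)·(3.5)) / 3 = 21/3 = 7
  Sample standard deviations s_i = √(s[i,i]):
  s(X_1) = √(8.6667) = 2.9439
  s(X_2) = √(4.25) = 2.0616
  s(X_3) = √(7) = 2.6458

Step 3 — r_{ij} = s_{ij} / (s_i · s_j):
  r[X_1,X_1] = 1 (diagonal).
  r[X_1,X_2] = 1 / (2.9439 · 2.0616) = 1 / 6.069 = 0.1648
  r[X_1,X_3] = -7.6667 / (2.9439 · 2.6458) = -7.6667 / 7.7889 = -0.9843
  r[X_2,X_2] = 1 (diagonal).
  r[X_2,X_3] = -0.1667 / (2.0616 · 2.6458) = -0.1667 / 5.4544 = -0.0306
  r[X_3,X_3] = 1 (diagonal).

R is symmetric with unit diagonal. Assembling:

R = [[1, 0.1648, -0.9843],
 [0.1648, 1, -0.0306],
 [-0.9843, -0.0306, 1]]


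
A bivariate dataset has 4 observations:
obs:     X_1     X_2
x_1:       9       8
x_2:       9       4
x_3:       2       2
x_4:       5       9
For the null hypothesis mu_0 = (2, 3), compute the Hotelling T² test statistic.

Step 1 — sample mean vector:
  mean(X_1) = (9 + 9 + 2 + 5) / 4 = 25/4 = 6.25
  mean(X_2) = (8 + 4 + 2 + 9) / 4 = 23/4 = 5.75
  x̄ = (6.25, 5.75),  deviation x̄ - mu_0 = (6.25, 5.75) - (2, 3) = (4.25, 2.75).

Step 2 — sample covariance matrix, S[i,j] = (1/(n-1)) · Σ_k (x_{k,i} - mean_i) · (x_{k,j} - mean_j), divisor n-1 = 3:
  S[X_1,X_1] = ((2.75)·(2.75) + (2.75)·(2.75) + (-4.25)·(-4.25) + (-1.25)·(-1.25)) / 3 = 34.75/3 = 11.5833
  S[X_1,X_2] = ((2.75)·(2.25) + (2.75)·(-1.75) + (-4.25)·(-3.75) + (-1.25)·(3.25)) / 3 = 13.25/3 = 4.4167
  S[X_2,X_2] = ((2.25)·(2.25) + (-1.75)·(-1.75) + (-3.75)·(-3.75) + (3.25)·(3.25)) / 3 = 32.75/3 = 10.9167
  S = [[11.5833, 4.4167],
 [4.4167, 10.9167]].

Step 3 — invert S. det(S) = 11.5833·10.9167 - (4.4167)² = 106.9444.
  S^{-1} = (1/det) · [[d, -b], [-b, a]] = [[0.1021, -0.0413],
 [-0.0413, 0.1083]].

Step 4 — quadratic form (x̄ - mu_0)^T · S^{-1} · (x̄ - mu_0):
  S^{-1} · (x̄ - mu_0) = (0.3203, 0.1223),
  (x̄ - mu_0)^T · [...] = (4.25)·(0.3203) + (2.75)·(0.1223) = 1.6975.

Step 5 — scale by n: T² = 4 · 1.6975 = 6.7901.

T² ≈ 6.7901


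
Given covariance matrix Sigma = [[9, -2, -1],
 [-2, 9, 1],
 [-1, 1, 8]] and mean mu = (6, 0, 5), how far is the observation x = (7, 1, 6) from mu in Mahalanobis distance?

Step 1 — centre the observation: (x - mu) = (1, 1, 1).

Step 2 — invert Sigma (cofactor / det for 3×3, or solve directly):
  Sigma^{-1} = [[0.1179, 0.0249, 0.0116],
 [0.0249, 0.1179, -0.0116],
 [0.0116, -0.0116, 0.1279]].

Step 3 — form the quadratic (x - mu)^T · Sigma^{-1} · (x - mu):
  Sigma^{-1} · (x - mu) = (0.1545, 0.1312, 0.1279).
  (x - mu)^T · [Sigma^{-1} · (x - mu)] = (1)·(0.1545) + (1)·(0.1312) + (1)·(0.1279) = 0.4136.

Step 4 — take square root: d = √(0.4136) ≈ 0.6431.

d(x, mu) = √(0.4136) ≈ 0.6431


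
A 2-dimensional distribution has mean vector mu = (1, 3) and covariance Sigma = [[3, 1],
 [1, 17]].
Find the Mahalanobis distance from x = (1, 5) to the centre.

Step 1 — centre the observation: (x - mu) = (0, 2).

Step 2 — invert Sigma. det(Sigma) = 3·17 - (1)² = 50.
  Sigma^{-1} = (1/det) · [[d, -b], [-b, a]] = [[0.34, -0.02],
 [-0.02, 0.06]].

Step 3 — form the quadratic (x - mu)^T · Sigma^{-1} · (x - mu):
  Sigma^{-1} · (x - mu) = (-0.04, 0.12).
  (x - mu)^T · [Sigma^{-1} · (x - mu)] = (0)·(-0.04) + (2)·(0.12) = 0.24.

Step 4 — take square root: d = √(0.24) ≈ 0.4899.

d(x, mu) = √(0.24) ≈ 0.4899


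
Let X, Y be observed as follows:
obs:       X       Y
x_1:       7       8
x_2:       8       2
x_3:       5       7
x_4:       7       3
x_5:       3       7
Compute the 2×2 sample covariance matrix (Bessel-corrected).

Step 1 — column means:
  mean(X) = (7 + 8 + 5 + 7 + 3) / 5 = 30/5 = 6
  mean(Y) = (8 + 2 + 7 + 3 + 7) / 5 = 27/5 = 5.4

Step 2 — sample covariance S[i,j] = (1/(n-1)) · Σ_k (x_{k,i} - mean_i) · (x_{k,j} - mean_j), with n-1 = 4.
  S[X,X] = ((1)·(1) + (2)·(2) + (-1)·(-1) + (1)·(1) + (-3)·(-3)) / 4 = 16/4 = 4
  S[X,Y] = ((1)·(2.6) + (2)·(-3.4) + (-1)·(1.6) + (1)·(-2.4) + (-3)·(1.6)) / 4 = -13/4 = -3.25
  S[Y,Y] = ((2.6)·(2.6) + (-3.4)·(-3.4) + (1.6)·(1.6) + (-2.4)·(-2.4) + (1.6)·(1.6)) / 4 = 29.2/4 = 7.3

S is symmetric (S[j,i] = S[i,j]). Assembling:

S = [[4, -3.25],
 [-3.25, 7.3]]


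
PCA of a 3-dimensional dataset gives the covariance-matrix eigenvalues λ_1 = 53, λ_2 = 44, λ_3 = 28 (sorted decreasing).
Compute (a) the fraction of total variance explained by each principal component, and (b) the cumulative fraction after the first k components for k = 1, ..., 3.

Step 1 — total variance = trace(Sigma) = Σ λ_i = 53 + 44 + 28 = 125.

Step 2 — fraction explained by component i = λ_i / Σ λ:
  PC1: 53/125 = 0.424
  PC2: 44/125 = 0.352
  PC3: 28/125 = 0.224

Step 3 — cumulative fraction after k components = (λ_1 + ... + λ_k) / Σ λ:
  k = 1: 53/125 = 0.424
  k = 2: (53 + 44)/125 = 97/125 = 0.776
  k = 3: (53 + 44 + 28)/125 = 125/125 = 1

Summary (fraction, with percent):

explained: PC1 0.424 (42.4%), PC2 0.352 (35.2%), PC3 0.224 (22.4%);  cumulative: 0.424, 0.776, 1


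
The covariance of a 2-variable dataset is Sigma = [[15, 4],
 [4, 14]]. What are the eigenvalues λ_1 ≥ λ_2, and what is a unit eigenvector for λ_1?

Step 1 — characteristic polynomial of 2×2 Sigma:
  det(Sigma - λI) = λ² - trace · λ + det = 0.
  trace = 15 + 14 = 29, det = 15·14 - (4)² = 194.
Step 2 — discriminant:
  Δ = trace² - 4·det = 841 - 776 = 65.
Step 3 — eigenvalues:
  λ = (trace ± √Δ)/2 = (29 ± 8.0623)/2,
  λ_1 = 18.5311,  λ_2 = 10.4689.

Step 4 — unit eigenvector for λ_1: solve (Sigma - λ_1 I)v = 0. First row:
  (15 - 18.5311)·v_x + (4)·v_y = 0, i.e. (-3.5311)·v_x + (4)·v_y = 0,
  so v ∝ (b, λ_1 - a) = (4, 3.5311) = u.
  ||u|| = √((4)² + (3.5311)²) = √(28.4689) ≈ 5.3356,
  v_1 = u/||u|| ≈ (0.7497, 0.6618) (||v_1|| = 1).

λ_1 = 18.5311,  λ_2 = 10.4689;  v_1 ≈ (0.7497, 0.6618)


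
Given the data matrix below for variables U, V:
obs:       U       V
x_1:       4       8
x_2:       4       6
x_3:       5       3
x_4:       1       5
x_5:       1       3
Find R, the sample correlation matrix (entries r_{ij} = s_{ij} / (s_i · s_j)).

Step 1 — column means:
  mean(U) = (4 + 4 + 5 + 1 + 1) / 5 = 15/5 = 3
  mean(V) = (8 + 6 + 3 + 5 + 3) / 5 = 25/5 = 5

Step 2 — sample variances and covariances s[i,j] = (1/(n-1)) · Σ_k (x_{k,i} - mean_i) · (x_{k,j} - mean_j), with n-1 = 4:
  s[U,U] = ((1)·(1) + (1)·(1) + (2)·(2) + (-2)·(-2) + (-2)·(-2)) / 4 = 14/4 = 3.5
  s[U,V] = ((1)·(3) + (1)·(1) + (2)·(-2) + (-2)·(0) + (-2)·(-2)) / 4 = 4/4 = 1
  s[V,V] = ((3)·(3) + (1)·(1) + (-2)·(-2) + (0)·(0) + (-2)·(-2)) / 4 = 18/4 = 4.5
  Sample standard deviations s_i = √(s[i,i]):
  s(U) = √(3.5) = 1.8708
  s(V) = √(4.5) = 2.1213

Step 3 — r_{ij} = s_{ij} / (s_i · s_j):
  r[U,U] = 1 (diagonal).
  r[U,V] = 1 / (1.8708 · 2.1213) = 1 / 3.9686 = 0.252
  r[V,V] = 1 (diagonal).

R is symmetric with unit diagonal. Assembling:

R = [[1, 0.252],
 [0.252, 1]]


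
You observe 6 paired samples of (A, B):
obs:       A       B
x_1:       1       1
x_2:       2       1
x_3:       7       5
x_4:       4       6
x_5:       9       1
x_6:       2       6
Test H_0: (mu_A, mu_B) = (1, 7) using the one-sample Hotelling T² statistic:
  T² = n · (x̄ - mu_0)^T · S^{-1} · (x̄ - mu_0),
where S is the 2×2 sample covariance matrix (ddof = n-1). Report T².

Step 1 — sample mean vector:
  mean(A) = (1 + 2 + 7 + 4 + 9 + 2) / 6 = 25/6 = 4.1667
  mean(B) = (1 + 1 + 5 + 6 + 1 + 6) / 6 = 20/6 = 3.3333
  x̄ = (4.1667, 3.3333),  deviation x̄ - mu_0 = (4.1667, 3.3333) - (1, 7) = (3.1667, -3.6667).

Step 2 — sample covariance matrix, S[i,j] = (1/(n-1)) · Σ_k (x_{k,i} - mean_i) · (x_{k,j} - mean_j), divisor n-1 = 5:
  S[A,A] = ((-3.1667)·(-3.1667) + (-2.1667)·(-2.1667) + (2.8333)·(2.8333) + (-0.1667)·(-0.1667) + (4.8333)·(4.8333) + (-2.1667)·(-2.1667)) / 5 = 50.8333/5 = 10.1667
  S[A,B] = ((-3.1667)·(-2.3333) + (-2.1667)·(-2.3333) + (2.8333)·(1.6667) + (-0.1667)·(2.6667) + (4.8333)·(-2.3333) + (-2.1667)·(2.6667)) / 5 = -0.3333/5 = -0.0667
  S[B,B] = ((-2.3333)·(-2.3333) + (-2.3333)·(-2.3333) + (1.6667)·(1.6667) + (2.6667)·(2.6667) + (-2.3333)·(-2.3333) + (2.6667)·(2.6667)) / 5 = 33.3333/5 = 6.6667
  S = [[10.1667, -0.0667],
 [-0.0667, 6.6667]].

Step 3 — invert S. det(S) = 10.1667·6.6667 - (-0.0667)² = 67.7733.
  S^{-1} = (1/det) · [[d, -b], [-b, a]] = [[0.0984, 0.001],
 [0.001, 0.15]].

Step 4 — quadratic form (x̄ - mu_0)^T · S^{-1} · (x̄ - mu_0):
  S^{-1} · (x̄ - mu_0) = (0.3079, -0.5469),
  (x̄ - mu_0)^T · [...] = (3.1667)·(0.3079) + (-3.6667)·(-0.5469) = 2.9804.

Step 5 — scale by n: T² = 6 · 2.9804 = 17.8822.

T² ≈ 17.8822


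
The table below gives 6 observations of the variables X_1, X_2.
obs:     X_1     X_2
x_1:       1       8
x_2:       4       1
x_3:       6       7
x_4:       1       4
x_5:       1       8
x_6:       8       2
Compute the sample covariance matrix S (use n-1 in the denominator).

Step 1 — column means:
  mean(X_1) = (1 + 4 + 6 + 1 + 1 + 8) / 6 = 21/6 = 3.5
  mean(X_2) = (8 + 1 + 7 + 4 + 8 + 2) / 6 = 30/6 = 5

Step 2 — sample covariance S[i,j] = (1/(n-1)) · Σ_k (x_{k,i} - mean_i) · (x_{k,j} - mean_j), with n-1 = 5.
  S[X_1,X_1] = ((-2.5)·(-2.5) + (0.5)·(0.5) + (2.5)·(2.5) + (-2.5)·(-2.5) + (-2.5)·(-2.5) + (4.5)·(4.5)) / 5 = 45.5/5 = 9.1
  S[X_1,X_2] = ((-2.5)·(3) + (0.5)·(-4) + (2.5)·(2) + (-2.5)·(-1) + (-2.5)·(3) + (4.5)·(-3)) / 5 = -23/5 = -4.6
  S[X_2,X_2] = ((3)·(3) + (-4)·(-4) + (2)·(2) + (-1)·(-1) + (3)·(3) + (-3)·(-3)) / 5 = 48/5 = 9.6

S is symmetric (S[j,i] = S[i,j]). Assembling:

S = [[9.1, -4.6],
 [-4.6, 9.6]]


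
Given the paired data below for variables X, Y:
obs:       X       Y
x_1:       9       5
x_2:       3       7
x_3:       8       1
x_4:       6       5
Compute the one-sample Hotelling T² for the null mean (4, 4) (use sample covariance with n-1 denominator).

Step 1 — sample mean vector:
  mean(X) = (9 + 3 + 8 + 6) / 4 = 26/4 = 6.5
  mean(Y) = (5 + 7 + 1 + 5) / 4 = 18/4 = 4.5
  x̄ = (6.5, 4.5),  deviation x̄ - mu_0 = (6.5, 4.5) - (4, 4) = (2.5, 0.5).

Step 2 — sample covariance matrix, S[i,j] = (1/(n-1)) · Σ_k (x_{k,i} - mean_i) · (x_{k,j} - mean_j), divisor n-1 = 3:
  S[X,X] = ((2.5)·(2.5) + (-3.5)·(-3.5) + (1.5)·(1.5) + (-0.5)·(-0.5)) / 3 = 21/3 = 7
  S[X,Y] = ((2.5)·(0.5) + (-3.5)·(2.5) + (1.5)·(-3.5) + (-0.5)·(0.5)) / 3 = -13/3 = -4.3333
  S[Y,Y] = ((0.5)·(0.5) + (2.5)·(2.5) + (-3.5)·(-3.5) + (0.5)·(0.5)) / 3 = 19/3 = 6.3333
  S = [[7, -4.3333],
 [-4.3333, 6.3333]].

Step 3 — invert S. det(S) = 7·6.3333 - (-4.3333)² = 25.5556.
  S^{-1} = (1/det) · [[d, -b], [-b, a]] = [[0.2478, 0.1696],
 [0.1696, 0.2739]].

Step 4 — quadratic form (x̄ - mu_0)^T · S^{-1} · (x̄ - mu_0):
  S^{-1} · (x̄ - mu_0) = (0.7043, 0.5609),
  (x̄ - mu_0)^T · [...] = (2.5)·(0.7043) + (0.5)·(0.5609) = 2.0413.

Step 5 — scale by n: T² = 4 · 2.0413 = 8.1652.

T² ≈ 8.1652


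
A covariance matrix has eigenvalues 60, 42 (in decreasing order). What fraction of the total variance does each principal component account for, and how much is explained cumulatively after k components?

Step 1 — total variance = trace(Sigma) = Σ λ_i = 60 + 42 = 102.

Step 2 — fraction explained by component i = λ_i / Σ λ:
  PC1: 60/102 = 0.5882
  PC2: 42/102 = 0.4118

Step 3 — cumulative fraction after k components = (λ_1 + ... + λ_k) / Σ λ:
  k = 1: 60/102 = 0.5882
  k = 2: (60 + 42)/102 = 102/102 = 1

Summary (fraction, with percent):

explained: PC1 0.5882 (58.82%), PC2 0.4118 (41.18%);  cumulative: 0.5882, 1


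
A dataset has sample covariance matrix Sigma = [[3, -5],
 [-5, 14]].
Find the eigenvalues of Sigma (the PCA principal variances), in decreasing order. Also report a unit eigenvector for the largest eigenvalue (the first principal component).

Step 1 — characteristic polynomial of 2×2 Sigma:
  det(Sigma - λI) = λ² - trace · λ + det = 0.
  trace = 3 + 14 = 17, det = 3·14 - (-5)² = 17.
Step 2 — discriminant:
  Δ = trace² - 4·det = 289 - 68 = 221.
Step 3 — eigenvalues:
  λ = (trace ± √Δ)/2 = (17 ± 14.8661)/2,
  λ_1 = 15.933,  λ_2 = 1.067.

Step 4 — unit eigenvector for λ_1: solve (Sigma - λ_1 I)v = 0. First row:
  (3 - 15.933)·v_x + (-5)·v_y = 0, i.e. (-12.933)·v_x + (-5)·v_y = 0,
  so v ∝ (b, λ_1 - a) = (-5, 12.933); multiply by -1 so the first entry is positive: u = (5, -12.933).
  ||u|| = √((5)² + (-12.933)²) = √(192.2634) ≈ 13.8659,
  v_1 = u/||u|| ≈ (0.3606, -0.9327) (||v_1|| = 1).

λ_1 = 15.933,  λ_2 = 1.067;  v_1 ≈ (0.3606, -0.9327)


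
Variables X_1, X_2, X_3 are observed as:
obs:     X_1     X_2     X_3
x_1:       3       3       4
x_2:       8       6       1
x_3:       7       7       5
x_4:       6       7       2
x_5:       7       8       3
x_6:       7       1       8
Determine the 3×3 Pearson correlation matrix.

Step 1 — column means:
  mean(X_1) = (3 + 8 + 7 + 6 + 7 + 7) / 6 = 38/6 = 6.3333
  mean(X_2) = (3 + 6 + 7 + 7 + 8 + 1) / 6 = 32/6 = 5.3333
  mean(X_3) = (4 + 1 + 5 + 2 + 3 + 8) / 6 = 23/6 = 3.8333

Step 2 — sample variances and covariances s[i,j] = (1/(n-1)) · Σ_k (x_{k,i} - mean_i) · (x_{k,j} - mean_j), with n-1 = 5:
  s[X_1,X_1] = ((-3.3333)·(-3.3333) + (1.6667)·(1.6667) + (0.6667)·(0.6667) + (-0.3333)·(-0.3333) + (0.6667)·(0.6667) + (0.6667)·(0.6667)) / 5 = 15.3333/5 = 3.0667
  s[X_1,X_2] = ((-3.3333)·(-2.3333) + (1.6667)·(0.6667) + (0.6667)·(1.6667) + (-0.3333)·(1.6667) + (0.6667)·(2.6667) + (0.6667)·(-4.3333)) / 5 = 8.3333/5 = 1.6667
  s[X_1,X_3] = ((-3.3333)·(0.1667) + (1.6667)·(-2.8333) + (0.6667)·(1.1667) + (-0.3333)·(-1.8333) + (0.6667)·(-0.8333) + (0.6667)·(4.1667)) / 5 = -1.6667/5 = -0.3333
  s[X_2,X_2] = ((-2.3333)·(-2.3333) + (0.6667)·(0.6667) + (1.6667)·(1.6667) + (1.6667)·(1.6667) + (2.6667)·(2.6667) + (-4.3333)·(-4.3333)) / 5 = 37.3333/5 = 7.4667
  s[X_2,X_3] = ((-2.3333)·(0.1667) + (0.6667)·(-2.8333) + (1.6667)·(1.1667) + (1.6667)·(-1.8333) + (2.6667)·(-0.8333) + (-4.3333)·(4.1667)) / 5 = -23.6667/5 = -4.7333
  s[X_3,X_3] = ((0.1667)·(0.1667) + (-2.8333)·(-2.8333) + (1.1667)·(1.1667) + (-1.8333)·(-1.8333) + (-0.8333)·(-0.8333) + (4.1667)·(4.1667)) / 5 = 30.8333/5 = 6.1667
  Sample standard deviations s_i = √(s[i,i]):
  s(X_1) = √(3.0667) = 1.7512
  s(X_2) = √(7.4667) = 2.7325
  s(X_3) = √(6.1667) = 2.4833

Step 3 — r_{ij} = s_{ij} / (s_i · s_j):
  r[X_1,X_1] = 1 (diagonal).
  r[X_1,X_2] = 1.6667 / (1.7512 · 2.7325) = 1.6667 / 4.7852 = 0.3483
  r[X_1,X_3] = -0.3333 / (1.7512 · 2.4833) = -0.3333 / 4.3487 = -0.0767
  r[X_2,X_2] = 1 (diagonal).
  r[X_2,X_3] = -4.7333 / (2.7325 · 2.4833) = -4.7333 / 6.7856 = -0.6976
  r[X_3,X_3] = 1 (diagonal).

R is symmetric with unit diagonal. Assembling:

R = [[1, 0.3483, -0.0767],
 [0.3483, 1, -0.6976],
 [-0.0767, -0.6976, 1]]


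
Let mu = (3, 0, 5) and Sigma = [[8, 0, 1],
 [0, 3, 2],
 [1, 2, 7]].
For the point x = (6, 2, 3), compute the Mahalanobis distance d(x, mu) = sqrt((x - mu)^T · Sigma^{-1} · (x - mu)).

Step 1 — centre the observation: (x - mu) = (3, 2, -2).

Step 2 — invert Sigma (cofactor / det for 3×3, or solve directly):
  Sigma^{-1} = [[0.1278, 0.015, -0.0226],
 [0.015, 0.4135, -0.1203],
 [-0.0226, -0.1203, 0.1805]].

Step 3 — form the quadratic (x - mu)^T · Sigma^{-1} · (x - mu):
  Sigma^{-1} · (x - mu) = (0.4586, 1.1128, -0.6692).
  (x - mu)^T · [Sigma^{-1} · (x - mu)] = (3)·(0.4586) + (2)·(1.1128) + (-2)·(-0.6692) = 4.9398.

Step 4 — take square root: d = √(4.9398) ≈ 2.2226.

d(x, mu) = √(4.9398) ≈ 2.2226


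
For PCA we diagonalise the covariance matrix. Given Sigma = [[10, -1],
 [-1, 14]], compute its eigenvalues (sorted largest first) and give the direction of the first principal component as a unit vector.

Step 1 — characteristic polynomial of 2×2 Sigma:
  det(Sigma - λI) = λ² - trace · λ + det = 0.
  trace = 10 + 14 = 24, det = 10·14 - (-1)² = 139.
Step 2 — discriminant:
  Δ = trace² - 4·det = 576 - 556 = 20.
Step 3 — eigenvalues:
  λ = (trace ± √Δ)/2 = (24 ± 4.4721)/2,
  λ_1 = 14.2361,  λ_2 = 9.7639.

Step 4 — unit eigenvector for λ_1: solve (Sigma - λ_1 I)v = 0. First row:
  (10 - 14.2361)·v_x + (-1)·v_y = 0, i.e. (-4.2361)·v_x + (-1)·v_y = 0,
  so v ∝ (b, λ_1 - a) = (-1, 4.2361); multiply by -1 so the first entry is positive: u = (1, -4.2361).
  ||u|| = √((1)² + (-4.2361)²) = √(18.9443) ≈ 4.3525,
  v_1 = u/||u|| ≈ (0.2298, -0.9732) (||v_1|| = 1).

λ_1 = 14.2361,  λ_2 = 9.7639;  v_1 ≈ (0.2298, -0.9732)


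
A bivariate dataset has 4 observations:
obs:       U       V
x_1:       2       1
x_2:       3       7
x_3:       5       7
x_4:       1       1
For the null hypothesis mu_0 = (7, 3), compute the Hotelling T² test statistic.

Step 1 — sample mean vector:
  mean(U) = (2 + 3 + 5 + 1) / 4 = 11/4 = 2.75
  mean(V) = (1 + 7 + 7 + 1) / 4 = 16/4 = 4
  x̄ = (2.75, 4),  deviation x̄ - mu_0 = (2.75, 4) - (7, 3) = (-4.25, 1).

Step 2 — sample covariance matrix, S[i,j] = (1/(n-1)) · Σ_k (x_{k,i} - mean_i) · (x_{k,j} - mean_j), divisor n-1 = 3:
  S[U,U] = ((-0.75)·(-0.75) + (0.25)·(0.25) + (2.25)·(2.25) + (-1.75)·(-1.75)) / 3 = 8.75/3 = 2.9167
  S[U,V] = ((-0.75)·(-3) + (0.25)·(3) + (2.25)·(3) + (-1.75)·(-3)) / 3 = 15/3 = 5
  S[V,V] = ((-3)·(-3) + (3)·(3) + (3)·(3) + (-3)·(-3)) / 3 = 36/3 = 12
  S = [[2.9167, 5],
 [5, 12]].

Step 3 — invert S. det(S) = 2.9167·12 - (5)² = 10.
  S^{-1} = (1/det) · [[d, -b], [-b, a]] = [[1.2, -0.5],
 [-0.5, 0.2917]].

Step 4 — quadratic form (x̄ - mu_0)^T · S^{-1} · (x̄ - mu_0):
  S^{-1} · (x̄ - mu_0) = (-5.6, 2.4167),
  (x̄ - mu_0)^T · [...] = (-4.25)·(-5.6) + (1)·(2.4167) = 26.2167.

Step 5 — scale by n: T² = 4 · 26.2167 = 104.8667.

T² ≈ 104.8667


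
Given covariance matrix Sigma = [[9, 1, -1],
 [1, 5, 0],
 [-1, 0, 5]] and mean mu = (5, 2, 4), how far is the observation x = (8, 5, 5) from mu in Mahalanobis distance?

Step 1 — centre the observation: (x - mu) = (3, 3, 1).

Step 2 — invert Sigma (cofactor / det for 3×3, or solve directly):
  Sigma^{-1} = [[0.1163, -0.0233, 0.0233],
 [-0.0233, 0.2047, -0.0047],
 [0.0233, -0.0047, 0.2047]].

Step 3 — form the quadratic (x - mu)^T · Sigma^{-1} · (x - mu):
  Sigma^{-1} · (x - mu) = (0.3023, 0.5395, 0.2605).
  (x - mu)^T · [Sigma^{-1} · (x - mu)] = (3)·(0.3023) + (3)·(0.5395) + (1)·(0.2605) = 2.786.

Step 4 — take square root: d = √(2.786) ≈ 1.6691.

d(x, mu) = √(2.786) ≈ 1.6691


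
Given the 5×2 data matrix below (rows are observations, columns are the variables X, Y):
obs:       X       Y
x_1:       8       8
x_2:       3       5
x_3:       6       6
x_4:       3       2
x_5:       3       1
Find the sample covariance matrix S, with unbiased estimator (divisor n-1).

Step 1 — column means:
  mean(X) = (8 + 3 + 6 + 3 + 3) / 5 = 23/5 = 4.6
  mean(Y) = (8 + 5 + 6 + 2 + 1) / 5 = 22/5 = 4.4

Step 2 — sample covariance S[i,j] = (1/(n-1)) · Σ_k (x_{k,i} - mean_i) · (x_{k,j} - mean_j), with n-1 = 4.
  S[X,X] = ((3.4)·(3.4) + (-1.6)·(-1.6) + (1.4)·(1.4) + (-1.6)·(-1.6) + (-1.6)·(-1.6)) / 4 = 21.2/4 = 5.3
  S[X,Y] = ((3.4)·(3.6) + (-1.6)·(0.6) + (1.4)·(1.6) + (-1.6)·(-2.4) + (-1.6)·(-3.4)) / 4 = 22.8/4 = 5.7
  S[Y,Y] = ((3.6)·(3.6) + (0.6)·(0.6) + (1.6)·(1.6) + (-2.4)·(-2.4) + (-3.4)·(-3.4)) / 4 = 33.2/4 = 8.3

S is symmetric (S[j,i] = S[i,j]). Assembling:

S = [[5.3, 5.7],
 [5.7, 8.3]]


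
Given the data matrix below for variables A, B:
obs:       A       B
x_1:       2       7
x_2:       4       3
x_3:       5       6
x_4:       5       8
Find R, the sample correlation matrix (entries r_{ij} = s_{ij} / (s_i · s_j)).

Step 1 — column means:
  mean(A) = (2 + 4 + 5 + 5) / 4 = 16/4 = 4
  mean(B) = (7 + 3 + 6 + 8) / 4 = 24/4 = 6

Step 2 — sample variances and covariances s[i,j] = (1/(n-1)) · Σ_k (x_{k,i} - mean_i) · (x_{k,j} - mean_j), with n-1 = 3:
  s[A,A] = ((-2)·(-2) + (0)·(0) + (1)·(1) + (1)·(1)) / 3 = 6/3 = 2
  s[A,B] = ((-2)·(1) + (0)·(-3) + (1)·(0) + (1)·(2)) / 3 = 0/3 = 0
  s[B,B] = ((1)·(1) + (-3)·(-3) + (0)·(0) + (2)·(2)) / 3 = 14/3 = 4.6667
  Sample standard deviations s_i = √(s[i,i]):
  s(A) = √(2) = 1.4142
  s(B) = √(4.6667) = 2.1602

Step 3 — r_{ij} = s_{ij} / (s_i · s_j):
  r[A,A] = 1 (diagonal).
  r[A,B] = 0 / (1.4142 · 2.1602) = 0 / 3.0551 = 0
  r[B,B] = 1 (diagonal).

R is symmetric with unit diagonal. Assembling:

R = [[1, 0],
 [0, 1]]


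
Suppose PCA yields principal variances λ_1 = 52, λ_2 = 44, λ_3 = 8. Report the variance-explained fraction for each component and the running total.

Step 1 — total variance = trace(Sigma) = Σ λ_i = 52 + 44 + 8 = 104.

Step 2 — fraction explained by component i = λ_i / Σ λ:
  PC1: 52/104 = 0.5
  PC2: 44/104 = 0.4231
  PC3: 8/104 = 0.0769

Step 3 — cumulative fraction after k components = (λ_1 + ... + λ_k) / Σ λ:
  k = 1: 52/104 = 0.5
  k = 2: (52 + 44)/104 = 96/104 = 0.9231
  k = 3: (52 + 44 + 8)/104 = 104/104 = 1

Summary (fraction, with percent):

explained: PC1 0.5 (50%), PC2 0.4231 (42.31%), PC3 0.0769 (7.69%);  cumulative: 0.5, 0.9231, 1


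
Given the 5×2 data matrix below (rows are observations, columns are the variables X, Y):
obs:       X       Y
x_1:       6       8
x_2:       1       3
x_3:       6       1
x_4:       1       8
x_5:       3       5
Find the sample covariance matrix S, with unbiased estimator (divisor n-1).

Step 1 — column means:
  mean(X) = (6 + 1 + 6 + 1 + 3) / 5 = 17/5 = 3.4
  mean(Y) = (8 + 3 + 1 + 8 + 5) / 5 = 25/5 = 5

Step 2 — sample covariance S[i,j] = (1/(n-1)) · Σ_k (x_{k,i} - mean_i) · (x_{k,j} - mean_j), with n-1 = 4.
  S[X,X] = ((2.6)·(2.6) + (-2.4)·(-2.4) + (2.6)·(2.6) + (-2.4)·(-2.4) + (-0.4)·(-0.4)) / 4 = 25.2/4 = 6.3
  S[X,Y] = ((2.6)·(3) + (-2.4)·(-2) + (2.6)·(-4) + (-2.4)·(3) + (-0.4)·(0)) / 4 = -5/4 = -1.25
  S[Y,Y] = ((3)·(3) + (-2)·(-2) + (-4)·(-4) + (3)·(3) + (0)·(0)) / 4 = 38/4 = 9.5

S is symmetric (S[j,i] = S[i,j]). Assembling:

S = [[6.3, -1.25],
 [-1.25, 9.5]]


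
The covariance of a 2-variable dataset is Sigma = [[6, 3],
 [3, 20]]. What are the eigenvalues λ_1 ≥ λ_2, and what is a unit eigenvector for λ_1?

Step 1 — characteristic polynomial of 2×2 Sigma:
  det(Sigma - λI) = λ² - trace · λ + det = 0.
  trace = 6 + 20 = 26, det = 6·20 - (3)² = 111.
Step 2 — discriminant:
  Δ = trace² - 4·det = 676 - 444 = 232.
Step 3 — eigenvalues:
  λ = (trace ± √Δ)/2 = (26 ± 15.2315)/2,
  λ_1 = 20.6158,  λ_2 = 5.3842.

Step 4 — unit eigenvector for λ_1: solve (Sigma - λ_1 I)v = 0. First row:
  (6 - 20.6158)·v_x + (3)·v_y = 0, i.e. (-14.6158)·v_x + (3)·v_y = 0,
  so v ∝ (b, λ_1 - a) = (3, 14.6158) = u.
  ||u|| = √((3)² + (14.6158)²) = √(222.6208) ≈ 14.9205,
  v_1 = u/||u|| ≈ (0.2011, 0.9796) (||v_1|| = 1).

λ_1 = 20.6158,  λ_2 = 5.3842;  v_1 ≈ (0.2011, 0.9796)


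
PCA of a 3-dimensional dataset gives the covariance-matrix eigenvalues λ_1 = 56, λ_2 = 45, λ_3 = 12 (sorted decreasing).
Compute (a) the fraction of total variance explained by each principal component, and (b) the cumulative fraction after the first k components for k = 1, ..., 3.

Step 1 — total variance = trace(Sigma) = Σ λ_i = 56 + 45 + 12 = 113.

Step 2 — fraction explained by component i = λ_i / Σ λ:
  PC1: 56/113 = 0.4956
  PC2: 45/113 = 0.3982
  PC3: 12/113 = 0.1062

Step 3 — cumulative fraction after k components = (λ_1 + ... + λ_k) / Σ λ:
  k = 1: 56/113 = 0.4956
  k = 2: (56 + 45)/113 = 101/113 = 0.8938
  k = 3: (56 + 45 + 12)/113 = 113/113 = 1

Summary (fraction, with percent):

explained: PC1 0.4956 (49.56%), PC2 0.3982 (39.82%), PC3 0.1062 (10.62%);  cumulative: 0.4956, 0.8938, 1


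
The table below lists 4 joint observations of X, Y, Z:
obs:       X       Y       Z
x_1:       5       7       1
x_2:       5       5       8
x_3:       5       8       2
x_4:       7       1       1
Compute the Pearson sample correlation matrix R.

Step 1 — column means:
  mean(X) = (5 + 5 + 5 + 7) / 4 = 22/4 = 5.5
  mean(Y) = (7 + 5 + 8 + 1) / 4 = 21/4 = 5.25
  mean(Z) = (1 + 8 + 2 + 1) / 4 = 12/4 = 3

Step 2 — sample variances and covariances s[i,j] = (1/(n-1)) · Σ_k (x_{k,i} - mean_i) · (x_{k,j} - mean_j), with n-1 = 3:
  s[X,X] = ((-0.5)·(-0.5) + (-0.5)·(-0.5) + (-0.5)·(-0.5) + (1.5)·(1.5)) / 3 = 3/3 = 1
  s[X,Y] = ((-0.5)·(1.75) + (-0.5)·(-0.25) + (-0.5)·(2.75) + (1.5)·(-4.25)) / 3 = -8.5/3 = -2.8333
  s[X,Z] = ((-0.5)·(-2) + (-0.5)·(5) + (-0.5)·(-1) + (1.5)·(-2)) / 3 = -4/3 = -1.3333
  s[Y,Y] = ((1.75)·(1.75) + (-0.25)·(-0.25) + (2.75)·(2.75) + (-4.25)·(-4.25)) / 3 = 28.75/3 = 9.5833
  s[Y,Z] = ((1.75)·(-2) + (-0.25)·(5) + (2.75)·(-1) + (-4.25)·(-2)) / 3 = 1/3 = 0.3333
  s[Z,Z] = ((-2)·(-2) + (5)·(5) + (-1)·(-1) + (-2)·(-2)) / 3 = 34/3 = 11.3333
  Sample standard deviations s_i = √(s[i,i]):
  s(X) = √(1) = 1
  s(Y) = √(9.5833) = 3.0957
  s(Z) = √(11.3333) = 3.3665

Step 3 — r_{ij} = s_{ij} / (s_i · s_j):
  r[X,X] = 1 (diagonal).
  r[X,Y] = -2.8333 / (1 · 3.0957) = -2.8333 / 3.0957 = -0.9152
  r[X,Z] = -1.3333 / (1 · 3.3665) = -1.3333 / 3.3665 = -0.3961
  r[Y,Y] = 1 (diagonal).
  r[Y,Z] = 0.3333 / (3.0957 · 3.3665) = 0.3333 / 10.4217 = 0.032
  r[Z,Z] = 1 (diagonal).

R is symmetric with unit diagonal. Assembling:

R = [[1, -0.9152, -0.3961],
 [-0.9152, 1, 0.032],
 [-0.3961, 0.032, 1]]
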